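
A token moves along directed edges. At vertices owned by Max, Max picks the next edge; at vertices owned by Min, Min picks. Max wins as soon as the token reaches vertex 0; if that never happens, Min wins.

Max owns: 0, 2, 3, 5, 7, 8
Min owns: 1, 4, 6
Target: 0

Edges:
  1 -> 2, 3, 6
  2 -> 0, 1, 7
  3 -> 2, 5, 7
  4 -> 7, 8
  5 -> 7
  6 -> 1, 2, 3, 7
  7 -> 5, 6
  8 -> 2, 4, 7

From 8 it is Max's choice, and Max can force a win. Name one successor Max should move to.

A0 = {0}
A1: add {2} — 2 (Max) has 2→0.
A2: add {3, 8} — 3 (Max) has 3→2; 8 (Max) has 8→2.
A3 = A2; e.g. 1 (Min) can still go to 6. Fixed point.
From 8, successor 2 is in the attractor (rank 1); the other successors 4, 7 are not.

2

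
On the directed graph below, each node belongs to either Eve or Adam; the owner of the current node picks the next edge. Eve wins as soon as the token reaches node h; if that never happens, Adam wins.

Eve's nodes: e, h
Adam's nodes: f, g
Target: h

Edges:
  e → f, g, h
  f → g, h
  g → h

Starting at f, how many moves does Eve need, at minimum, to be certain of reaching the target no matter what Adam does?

2

A0 = {h}
A1: add {e, g} — e (Eve) has e→h; g (Adam): all of {h} already in.
A2: add {f} — f (Adam): all of {g, h} already in.
A2 = all vertices. Fixed point.
f enters the attractor at level 2, so Eve can force the target in 2 moves from there.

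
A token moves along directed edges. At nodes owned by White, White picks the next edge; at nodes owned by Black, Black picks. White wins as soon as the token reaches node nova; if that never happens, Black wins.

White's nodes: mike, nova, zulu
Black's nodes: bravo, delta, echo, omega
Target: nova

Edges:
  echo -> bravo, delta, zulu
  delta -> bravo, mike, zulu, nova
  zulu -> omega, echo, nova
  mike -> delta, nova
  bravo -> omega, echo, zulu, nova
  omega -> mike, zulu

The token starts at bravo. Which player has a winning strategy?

A0 = {nova}
A1: add {mike, zulu} — mike (White) has mike→nova; zulu (White) has zulu→nova.
A2: add {omega} — omega (Black): all of {mike, zulu} already in.
A3 = A2; e.g. echo (Black) can still go to bravo. Fixed point.
bravo never enters the attractor, so Black can avoid the target forever.

Black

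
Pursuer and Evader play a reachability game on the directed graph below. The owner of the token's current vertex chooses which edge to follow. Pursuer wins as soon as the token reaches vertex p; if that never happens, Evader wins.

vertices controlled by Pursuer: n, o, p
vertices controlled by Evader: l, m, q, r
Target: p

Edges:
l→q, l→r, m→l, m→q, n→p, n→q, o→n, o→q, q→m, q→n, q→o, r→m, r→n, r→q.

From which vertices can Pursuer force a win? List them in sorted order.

A0 = {p}
A1: add {n} — n (Pursuer) has n→p.
A2: add {o} — o (Pursuer) has o→n.
A3 = A2; e.g. l (Evader) can still go to q. Fixed point.
Pursuer's winning region = {n, o, p}.

n, o, p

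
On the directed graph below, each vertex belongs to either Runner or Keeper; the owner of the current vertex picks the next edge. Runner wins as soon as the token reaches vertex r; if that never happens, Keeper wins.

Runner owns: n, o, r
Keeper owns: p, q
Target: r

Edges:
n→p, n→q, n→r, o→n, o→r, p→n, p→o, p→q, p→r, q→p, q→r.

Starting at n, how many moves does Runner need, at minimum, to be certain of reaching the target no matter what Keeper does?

1

A0 = {r}
A1: add {n, o} — n (Runner) has n→r; o (Runner) has o→r.
A2 = A1; e.g. p (Keeper) can still go to q. Fixed point.
n enters the attractor at level 1, so Runner can force the target in 1 move from there.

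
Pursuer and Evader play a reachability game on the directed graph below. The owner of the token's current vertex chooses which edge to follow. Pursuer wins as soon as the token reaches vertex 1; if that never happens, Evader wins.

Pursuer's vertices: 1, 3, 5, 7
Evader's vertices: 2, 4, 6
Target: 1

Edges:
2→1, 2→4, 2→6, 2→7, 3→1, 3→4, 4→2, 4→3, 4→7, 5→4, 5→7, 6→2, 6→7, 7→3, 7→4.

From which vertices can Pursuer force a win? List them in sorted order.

A0 = {1}
A1: add {3} — 3 (Pursuer) has 3→1.
A2: add {7} — 7 (Pursuer) has 7→3.
A3: add {5} — 5 (Pursuer) has 5→7.
A4 = A3; e.g. 2 (Evader) can still go to 4. Fixed point.
Pursuer's winning region = {1, 3, 5, 7}.

1, 3, 5, 7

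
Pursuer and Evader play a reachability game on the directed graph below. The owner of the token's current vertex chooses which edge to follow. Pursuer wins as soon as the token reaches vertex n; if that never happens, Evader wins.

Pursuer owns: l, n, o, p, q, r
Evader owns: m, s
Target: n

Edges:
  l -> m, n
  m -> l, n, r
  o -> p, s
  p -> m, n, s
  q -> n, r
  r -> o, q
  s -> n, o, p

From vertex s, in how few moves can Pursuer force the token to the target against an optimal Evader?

A0 = {n}
A1: add {l, p, q} — l (Pursuer) has l→n; p (Pursuer) has p→n; q (Pursuer) has q→n.
A2: add {o, r} — o (Pursuer) has o→p; r (Pursuer) has r→q.
A3: add {m, s} — m (Evader): all of {l, n, r} already in; s (Evader): all of {n, o, p} already in.
A3 = all vertices. Fixed point.
s enters the attractor at level 3, so Pursuer can force the target in 3 moves from there.

3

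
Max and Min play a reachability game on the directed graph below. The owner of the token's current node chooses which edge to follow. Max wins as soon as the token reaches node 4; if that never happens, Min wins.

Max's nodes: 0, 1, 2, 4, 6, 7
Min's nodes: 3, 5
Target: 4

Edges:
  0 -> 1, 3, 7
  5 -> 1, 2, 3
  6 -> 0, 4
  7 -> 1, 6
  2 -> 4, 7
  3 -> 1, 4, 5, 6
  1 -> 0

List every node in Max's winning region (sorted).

0, 1, 2, 4, 6, 7

A0 = {4}
A1: add {2, 6} — 2 (Max) has 2→4; 6 (Max) has 6→4.
A2: add {7} — 7 (Max) has 7→6.
A3: add {0} — 0 (Max) has 0→7.
A4: add {1} — 1 (Max) has 1→0.
A5 = A4; e.g. 3 (Min) can still go to 5. Fixed point.
Max's winning region = {0, 1, 2, 4, 6, 7}.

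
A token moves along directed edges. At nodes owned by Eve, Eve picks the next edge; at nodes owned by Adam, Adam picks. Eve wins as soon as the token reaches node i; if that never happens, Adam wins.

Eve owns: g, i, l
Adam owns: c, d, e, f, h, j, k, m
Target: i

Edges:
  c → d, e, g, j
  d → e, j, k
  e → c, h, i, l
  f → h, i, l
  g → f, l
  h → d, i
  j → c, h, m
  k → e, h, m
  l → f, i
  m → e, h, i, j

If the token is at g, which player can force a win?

A0 = {i}
A1: add {l} — l (Eve) has l→i.
A2: add {g} — g (Eve) has g→l.
A3 = A2; e.g. c (Adam) can still go to d. Fixed point.
g ∈ A2, so Eve can force the target.

Eve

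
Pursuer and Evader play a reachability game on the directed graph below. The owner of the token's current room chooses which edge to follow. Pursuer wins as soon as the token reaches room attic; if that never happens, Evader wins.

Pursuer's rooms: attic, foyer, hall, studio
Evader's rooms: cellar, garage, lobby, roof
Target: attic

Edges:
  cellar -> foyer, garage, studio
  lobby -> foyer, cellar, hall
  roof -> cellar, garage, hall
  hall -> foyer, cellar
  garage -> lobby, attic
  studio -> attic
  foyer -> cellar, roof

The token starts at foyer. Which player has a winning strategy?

A0 = {attic}
A1: add {studio} — studio (Pursuer) has studio→attic.
A2 = A1; e.g. foyer (Pursuer) has no edge into A1. Fixed point.
foyer never enters the attractor, so Evader can avoid the target forever.

Evader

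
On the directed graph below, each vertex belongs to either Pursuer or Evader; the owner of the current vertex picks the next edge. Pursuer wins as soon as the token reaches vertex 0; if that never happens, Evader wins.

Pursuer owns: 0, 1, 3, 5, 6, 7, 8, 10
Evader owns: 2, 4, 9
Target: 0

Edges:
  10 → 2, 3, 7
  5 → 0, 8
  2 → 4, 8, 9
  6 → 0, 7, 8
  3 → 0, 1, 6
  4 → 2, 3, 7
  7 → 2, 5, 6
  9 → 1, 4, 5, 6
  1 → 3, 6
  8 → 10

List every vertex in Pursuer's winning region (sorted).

0, 1, 3, 5, 6, 7, 8, 10

A0 = {0}
A1: add {3, 5, 6} — 3 (Pursuer) has 3→0; 5 (Pursuer) has 5→0; 6 (Pursuer) has 6→0.
A2: add {1, 7, 10} — 1 (Pursuer) has 1→3; 7 (Pursuer) has 7→5; 10 (Pursuer) has 10→3.
A3: add {8} — 8 (Pursuer) has 8→10.
A4 = A3; e.g. 2 (Evader) can still go to 4. Fixed point.
Pursuer's winning region = {0, 1, 3, 5, 6, 7, 8, 10}.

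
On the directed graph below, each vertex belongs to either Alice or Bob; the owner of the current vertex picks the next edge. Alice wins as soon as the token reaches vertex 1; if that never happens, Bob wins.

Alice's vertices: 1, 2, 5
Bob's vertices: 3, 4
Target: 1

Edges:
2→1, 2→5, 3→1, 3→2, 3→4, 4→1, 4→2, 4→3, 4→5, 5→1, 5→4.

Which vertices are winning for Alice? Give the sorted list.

A0 = {1}
A1: add {2, 5} — 2 (Alice) has 2→1; 5 (Alice) has 5→1.
A2 = A1; e.g. 3 (Bob) can still go to 4. Fixed point.
Alice's winning region = {1, 2, 5}.

1, 2, 5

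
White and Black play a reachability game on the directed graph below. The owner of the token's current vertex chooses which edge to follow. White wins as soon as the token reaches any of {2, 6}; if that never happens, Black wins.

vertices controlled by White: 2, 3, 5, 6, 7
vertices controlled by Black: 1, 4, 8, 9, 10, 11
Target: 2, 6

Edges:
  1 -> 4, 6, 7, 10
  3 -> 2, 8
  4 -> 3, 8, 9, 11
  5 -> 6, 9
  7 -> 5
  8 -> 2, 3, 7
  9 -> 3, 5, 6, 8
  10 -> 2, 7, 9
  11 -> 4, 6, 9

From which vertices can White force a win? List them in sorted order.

2, 3, 5, 6, 7, 8, 9, 10

A0 = {2, 6}
A1: add {3, 5} — 3 (White) has 3→2; 5 (White) has 5→6.
A2: add {7} — 7 (White) has 7→5.
A3: add {8} — 8 (Black): all of {2, 3, 7} already in.
A4: add {9} — 9 (Black): all of {3, 5, 6, 8} already in.
A5: add {10} — 10 (Black): all of {2, 7, 9} already in.
A6 = A5; e.g. 1 (Black) can still go to 4. Fixed point.
White's winning region = {2, 3, 5, 6, 7, 8, 9, 10}.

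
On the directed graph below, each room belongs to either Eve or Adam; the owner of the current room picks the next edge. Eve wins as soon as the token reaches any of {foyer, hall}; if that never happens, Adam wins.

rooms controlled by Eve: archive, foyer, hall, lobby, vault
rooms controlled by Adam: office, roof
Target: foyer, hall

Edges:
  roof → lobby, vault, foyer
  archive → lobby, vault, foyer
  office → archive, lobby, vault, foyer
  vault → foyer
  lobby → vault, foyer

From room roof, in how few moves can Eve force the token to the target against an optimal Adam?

2

A0 = {foyer, hall}
A1: add {archive, lobby, vault} — archive (Eve) has archive→foyer; lobby (Eve) has lobby→foyer; vault (Eve) has vault→foyer.
A2: add {office, roof} — office (Adam): all of {archive, lobby, vault, foyer} already in; roof (Adam): all of {lobby, vault, foyer} already in.
A2 = all vertices. Fixed point.
roof enters the attractor at level 2, so Eve can force the target in 2 moves from there.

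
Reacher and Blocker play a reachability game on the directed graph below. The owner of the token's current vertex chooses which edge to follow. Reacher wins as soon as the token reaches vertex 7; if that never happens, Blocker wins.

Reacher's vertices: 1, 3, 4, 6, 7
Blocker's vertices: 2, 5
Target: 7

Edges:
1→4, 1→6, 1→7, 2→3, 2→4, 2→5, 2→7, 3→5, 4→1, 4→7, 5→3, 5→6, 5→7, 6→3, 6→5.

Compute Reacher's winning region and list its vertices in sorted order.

A0 = {7}
A1: add {1, 4} — 1 (Reacher) has 1→7; 4 (Reacher) has 4→7.
A2 = A1; e.g. 2 (Blocker) can still go to 3. Fixed point.
Reacher's winning region = {1, 4, 7}.

1, 4, 7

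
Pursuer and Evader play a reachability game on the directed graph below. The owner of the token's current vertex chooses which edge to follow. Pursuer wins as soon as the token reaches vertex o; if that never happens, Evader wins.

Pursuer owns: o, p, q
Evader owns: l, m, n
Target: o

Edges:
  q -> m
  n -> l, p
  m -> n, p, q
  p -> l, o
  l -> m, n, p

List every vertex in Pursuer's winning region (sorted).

o, p

A0 = {o}
A1: add {p} — p (Pursuer) has p→o.
A2 = A1; e.g. l (Evader) can still go to m. Fixed point.
Pursuer's winning region = {o, p}.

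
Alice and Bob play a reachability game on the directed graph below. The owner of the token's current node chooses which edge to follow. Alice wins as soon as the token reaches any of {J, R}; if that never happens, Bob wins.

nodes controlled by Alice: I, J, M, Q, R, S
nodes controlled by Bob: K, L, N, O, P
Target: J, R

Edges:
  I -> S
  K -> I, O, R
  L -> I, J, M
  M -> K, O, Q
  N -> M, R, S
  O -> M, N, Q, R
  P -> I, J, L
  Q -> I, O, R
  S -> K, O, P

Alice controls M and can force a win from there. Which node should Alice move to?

Q

A0 = {J, R}
A1: add {Q} — Q (Alice) has Q→R.
A2: add {M} — M (Alice) has M→Q.
A3 = A2; e.g. I (Alice) has no edge into A2. Fixed point.
From M, successor Q is in the attractor (rank 1); the other successors K, O are not.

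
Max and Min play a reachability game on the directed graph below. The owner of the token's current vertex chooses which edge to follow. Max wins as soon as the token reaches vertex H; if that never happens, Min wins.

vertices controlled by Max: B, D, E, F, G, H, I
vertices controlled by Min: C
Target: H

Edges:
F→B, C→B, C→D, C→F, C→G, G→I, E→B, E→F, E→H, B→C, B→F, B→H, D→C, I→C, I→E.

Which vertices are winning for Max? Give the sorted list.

B, E, F, G, H, I

A0 = {H}
A1: add {B, E} — B (Max) has B→H; E (Max) has E→H.
A2: add {F, I} — F (Max) has F→B; I (Max) has I→E.
A3: add {G} — G (Max) has G→I.
A4 = A3; e.g. C (Min) can still go to D. Fixed point.
Max's winning region = {B, E, F, G, H, I}.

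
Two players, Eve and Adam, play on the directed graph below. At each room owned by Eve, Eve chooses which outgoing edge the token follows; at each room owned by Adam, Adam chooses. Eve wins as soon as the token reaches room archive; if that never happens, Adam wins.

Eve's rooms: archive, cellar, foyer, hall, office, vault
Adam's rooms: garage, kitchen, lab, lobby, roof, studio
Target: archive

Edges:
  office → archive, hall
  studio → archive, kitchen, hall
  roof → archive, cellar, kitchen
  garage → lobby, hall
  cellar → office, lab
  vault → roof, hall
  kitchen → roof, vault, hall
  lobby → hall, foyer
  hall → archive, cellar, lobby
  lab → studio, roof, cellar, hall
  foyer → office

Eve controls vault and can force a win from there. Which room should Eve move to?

hall

A0 = {archive}
A1: add {hall, office} — office (Eve) has office→archive; hall (Eve) has hall→archive.
A2: add {cellar, foyer, vault} — cellar (Eve) has cellar→office; vault (Eve) has vault→hall; foyer (Eve) has foyer→office.
A3: add {lobby} — lobby (Adam): all of {hall, foyer} already in.
A4: add {garage} — garage (Adam): all of {lobby, hall} already in.
A5 = A4; e.g. studio (Adam) can still go to kitchen. Fixed point.
From vault, successor hall is in the attractor (rank 1); the other successor roof is not.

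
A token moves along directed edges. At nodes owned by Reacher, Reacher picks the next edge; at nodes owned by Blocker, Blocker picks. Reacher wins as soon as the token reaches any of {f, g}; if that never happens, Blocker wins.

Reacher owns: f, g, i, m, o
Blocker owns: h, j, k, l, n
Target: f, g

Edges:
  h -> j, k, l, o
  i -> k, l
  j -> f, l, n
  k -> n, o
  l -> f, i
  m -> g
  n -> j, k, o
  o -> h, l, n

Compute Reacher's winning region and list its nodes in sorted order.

f, g, m

A0 = {f, g}
A1: add {m} — m (Reacher) has m→g.
A2 = A1; e.g. h (Blocker) can still go to j. Fixed point.
Reacher's winning region = {f, g, m}.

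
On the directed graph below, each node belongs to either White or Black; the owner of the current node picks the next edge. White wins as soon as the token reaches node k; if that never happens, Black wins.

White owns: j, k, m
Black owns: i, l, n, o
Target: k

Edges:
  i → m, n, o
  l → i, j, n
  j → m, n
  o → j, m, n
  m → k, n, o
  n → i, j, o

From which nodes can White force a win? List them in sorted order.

j, k, m

A0 = {k}
A1: add {m} — m (White) has m→k.
A2: add {j} — j (White) has j→m.
A3 = A2; e.g. i (Black) can still go to n. Fixed point.
White's winning region = {j, k, m}.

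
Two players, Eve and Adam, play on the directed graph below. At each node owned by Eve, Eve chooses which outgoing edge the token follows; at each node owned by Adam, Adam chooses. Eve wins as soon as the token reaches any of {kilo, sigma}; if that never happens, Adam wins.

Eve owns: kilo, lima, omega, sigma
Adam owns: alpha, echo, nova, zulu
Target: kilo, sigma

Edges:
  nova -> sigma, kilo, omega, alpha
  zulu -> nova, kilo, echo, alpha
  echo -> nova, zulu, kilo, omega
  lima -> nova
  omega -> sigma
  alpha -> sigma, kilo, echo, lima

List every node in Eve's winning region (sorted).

kilo, omega, sigma

A0 = {kilo, sigma}
A1: add {omega} — omega (Eve) has omega→sigma.
A2 = A1; e.g. nova (Adam) can still go to alpha. Fixed point.
Eve's winning region = {kilo, omega, sigma}.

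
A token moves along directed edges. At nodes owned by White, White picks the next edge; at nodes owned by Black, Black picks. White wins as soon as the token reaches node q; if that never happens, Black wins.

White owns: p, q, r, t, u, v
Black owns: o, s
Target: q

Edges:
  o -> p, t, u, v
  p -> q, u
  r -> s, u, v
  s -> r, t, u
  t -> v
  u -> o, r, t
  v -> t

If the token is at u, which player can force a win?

Black

A0 = {q}
A1: add {p} — p (White) has p→q.
A2 = A1; e.g. o (Black) can still go to t. Fixed point.
u never enters the attractor, so Black can avoid the target forever.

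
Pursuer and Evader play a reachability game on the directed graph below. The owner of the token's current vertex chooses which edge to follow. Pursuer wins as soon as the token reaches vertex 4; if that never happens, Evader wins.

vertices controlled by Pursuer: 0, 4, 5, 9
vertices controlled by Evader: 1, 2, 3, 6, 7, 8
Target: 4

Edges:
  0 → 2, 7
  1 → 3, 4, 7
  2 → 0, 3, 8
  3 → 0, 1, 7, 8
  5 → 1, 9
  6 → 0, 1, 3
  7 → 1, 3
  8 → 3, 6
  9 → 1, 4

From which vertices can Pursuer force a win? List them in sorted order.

4, 5, 9

A0 = {4}
A1: add {9} — 9 (Pursuer) has 9→4.
A2: add {5} — 5 (Pursuer) has 5→9.
A3 = A2; e.g. 0 (Pursuer) has no edge into A2. Fixed point.
Pursuer's winning region = {4, 5, 9}.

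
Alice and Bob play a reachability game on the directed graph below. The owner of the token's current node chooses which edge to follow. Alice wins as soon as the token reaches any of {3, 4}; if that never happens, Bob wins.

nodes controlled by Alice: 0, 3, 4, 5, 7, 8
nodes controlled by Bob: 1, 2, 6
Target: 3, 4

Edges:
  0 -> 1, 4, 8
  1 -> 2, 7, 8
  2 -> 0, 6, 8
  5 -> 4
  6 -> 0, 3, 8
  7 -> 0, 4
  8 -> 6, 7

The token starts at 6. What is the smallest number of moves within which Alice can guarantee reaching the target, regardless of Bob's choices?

A0 = {3, 4}
A1: add {0, 5, 7} — 0 (Alice) has 0→4; 5 (Alice) has 5→4; 7 (Alice) has 7→4.
A2: add {8} — 8 (Alice) has 8→7.
A3: add {6} — 6 (Bob): all of {0, 3, 8} already in.
6 enters the attractor at level 3, so Alice can force the target in 3 moves from there.

3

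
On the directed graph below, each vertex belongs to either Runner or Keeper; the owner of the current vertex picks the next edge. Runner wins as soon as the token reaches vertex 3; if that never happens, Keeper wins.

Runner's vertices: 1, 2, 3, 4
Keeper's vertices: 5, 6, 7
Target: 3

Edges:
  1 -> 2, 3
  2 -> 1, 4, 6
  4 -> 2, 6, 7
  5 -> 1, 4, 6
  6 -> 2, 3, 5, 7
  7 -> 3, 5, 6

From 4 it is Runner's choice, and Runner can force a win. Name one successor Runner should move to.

2

A0 = {3}
A1: add {1} — 1 (Runner) has 1→3.
A2: add {2} — 2 (Runner) has 2→1.
A3: add {4} — 4 (Runner) has 4→2.
A4 = A3; e.g. 5 (Keeper) can still go to 6. Fixed point.
From 4, successor 2 is in the attractor (rank 2); the other successors 6, 7 are not.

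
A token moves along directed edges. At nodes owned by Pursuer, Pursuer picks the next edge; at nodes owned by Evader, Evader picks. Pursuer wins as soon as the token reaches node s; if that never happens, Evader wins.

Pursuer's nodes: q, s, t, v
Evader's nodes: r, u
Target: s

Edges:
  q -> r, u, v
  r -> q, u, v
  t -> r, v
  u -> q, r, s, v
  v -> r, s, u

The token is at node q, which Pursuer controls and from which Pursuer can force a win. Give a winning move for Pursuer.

v

A0 = {s}
A1: add {v} — v (Pursuer) has v→s.
A2: add {q, t} — q (Pursuer) has q→v; t (Pursuer) has t→v.
A3 = A2; e.g. r (Evader) can still go to u. Fixed point.
From q, successor v is in the attractor (rank 1); the other successors r, u are not.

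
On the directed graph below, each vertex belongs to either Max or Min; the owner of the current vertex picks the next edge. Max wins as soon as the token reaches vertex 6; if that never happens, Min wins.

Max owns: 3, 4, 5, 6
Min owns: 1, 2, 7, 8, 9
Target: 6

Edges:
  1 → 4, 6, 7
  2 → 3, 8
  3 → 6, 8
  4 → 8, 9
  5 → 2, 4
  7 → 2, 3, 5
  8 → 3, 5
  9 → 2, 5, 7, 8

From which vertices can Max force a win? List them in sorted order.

A0 = {6}
A1: add {3} — 3 (Max) has 3→6.
A2 = A1; e.g. 1 (Min) can still go to 4. Fixed point.
Max's winning region = {3, 6}.

3, 6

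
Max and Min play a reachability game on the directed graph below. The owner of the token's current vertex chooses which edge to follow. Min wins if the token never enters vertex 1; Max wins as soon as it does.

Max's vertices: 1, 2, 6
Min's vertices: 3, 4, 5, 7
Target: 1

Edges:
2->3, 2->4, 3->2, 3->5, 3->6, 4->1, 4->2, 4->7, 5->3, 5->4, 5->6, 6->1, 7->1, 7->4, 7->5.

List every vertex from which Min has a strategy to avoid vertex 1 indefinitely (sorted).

A0 = {1}
A1: add {6} — 6 (Max) has 6→1.
A2 = A1; e.g. 2 (Max) has no edge into A1. Fixed point.
Max's attractor = {1, 6}; Min avoids the target exactly from the complement.

2, 3, 4, 5, 7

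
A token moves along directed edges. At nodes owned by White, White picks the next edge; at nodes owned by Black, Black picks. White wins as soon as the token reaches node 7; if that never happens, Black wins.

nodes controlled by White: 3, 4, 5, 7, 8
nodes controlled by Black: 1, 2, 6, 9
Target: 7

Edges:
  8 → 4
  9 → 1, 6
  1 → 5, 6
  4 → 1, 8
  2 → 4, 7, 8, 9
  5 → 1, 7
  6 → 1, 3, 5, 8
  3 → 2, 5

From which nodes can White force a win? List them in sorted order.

3, 5, 7

A0 = {7}
A1: add {5} — 5 (White) has 5→7.
A2: add {3} — 3 (White) has 3→5.
A3 = A2; e.g. 1 (Black) can still go to 6. Fixed point.
White's winning region = {3, 5, 7}.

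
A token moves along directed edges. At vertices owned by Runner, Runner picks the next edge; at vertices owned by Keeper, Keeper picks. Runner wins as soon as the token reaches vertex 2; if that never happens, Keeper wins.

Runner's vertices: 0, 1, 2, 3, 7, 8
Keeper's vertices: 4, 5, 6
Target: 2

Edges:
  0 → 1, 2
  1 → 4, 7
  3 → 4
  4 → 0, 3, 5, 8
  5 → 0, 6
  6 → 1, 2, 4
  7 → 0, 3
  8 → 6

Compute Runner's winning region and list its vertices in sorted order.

0, 1, 2, 7

A0 = {2}
A1: add {0} — 0 (Runner) has 0→2.
A2: add {7} — 7 (Runner) has 7→0.
A3: add {1} — 1 (Runner) has 1→7.
A4 = A3; e.g. 3 (Runner) has no edge into A3. Fixed point.
Runner's winning region = {0, 1, 2, 7}.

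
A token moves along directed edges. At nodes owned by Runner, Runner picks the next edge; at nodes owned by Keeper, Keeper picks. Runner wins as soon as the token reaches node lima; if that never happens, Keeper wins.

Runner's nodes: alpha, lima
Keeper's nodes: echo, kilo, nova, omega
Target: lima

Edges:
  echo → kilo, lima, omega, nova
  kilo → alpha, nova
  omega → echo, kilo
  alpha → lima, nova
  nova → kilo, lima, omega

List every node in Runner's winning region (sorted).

A0 = {lima}
A1: add {alpha} — alpha (Runner) has alpha→lima.
A2 = A1; e.g. echo (Keeper) can still go to kilo. Fixed point.
Runner's winning region = {alpha, lima}.

alpha, lima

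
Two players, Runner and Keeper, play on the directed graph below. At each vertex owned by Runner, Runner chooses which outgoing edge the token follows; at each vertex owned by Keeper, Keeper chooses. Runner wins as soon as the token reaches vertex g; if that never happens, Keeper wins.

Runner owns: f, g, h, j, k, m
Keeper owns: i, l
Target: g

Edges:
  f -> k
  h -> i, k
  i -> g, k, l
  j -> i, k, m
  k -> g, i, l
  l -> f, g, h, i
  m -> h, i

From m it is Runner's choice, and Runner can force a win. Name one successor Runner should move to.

h

A0 = {g}
A1: add {k} — k (Runner) has k→g.
A2: add {f, h, j} — f (Runner) has f→k; h (Runner) has h→k; j (Runner) has j→k.
A3: add {m} — m (Runner) has m→h.
A4 = A3; e.g. i (Keeper) can still go to l. Fixed point.
From m, successor h is in the attractor (rank 2); the other successor i is not.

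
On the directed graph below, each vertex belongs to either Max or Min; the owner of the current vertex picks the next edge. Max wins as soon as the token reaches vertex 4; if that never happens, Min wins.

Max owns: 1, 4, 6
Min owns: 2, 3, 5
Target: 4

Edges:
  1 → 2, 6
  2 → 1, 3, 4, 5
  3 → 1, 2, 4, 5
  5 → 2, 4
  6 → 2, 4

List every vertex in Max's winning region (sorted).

1, 4, 6

A0 = {4}
A1: add {6} — 6 (Max) has 6→4.
A2: add {1} — 1 (Max) has 1→6.
A3 = A2; e.g. 2 (Min) can still go to 3. Fixed point.
Max's winning region = {1, 4, 6}.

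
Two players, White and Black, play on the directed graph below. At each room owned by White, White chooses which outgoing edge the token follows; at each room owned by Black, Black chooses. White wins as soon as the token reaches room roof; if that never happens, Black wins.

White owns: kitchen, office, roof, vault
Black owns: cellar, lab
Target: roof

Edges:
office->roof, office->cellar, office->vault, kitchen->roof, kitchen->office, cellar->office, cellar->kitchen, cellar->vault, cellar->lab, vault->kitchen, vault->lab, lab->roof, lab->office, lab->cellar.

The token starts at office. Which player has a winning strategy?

White

A0 = {roof}
A1: add {kitchen, office} — office (White) has office→roof; kitchen (White) has kitchen→roof.
office ∈ A1, so White can force the target.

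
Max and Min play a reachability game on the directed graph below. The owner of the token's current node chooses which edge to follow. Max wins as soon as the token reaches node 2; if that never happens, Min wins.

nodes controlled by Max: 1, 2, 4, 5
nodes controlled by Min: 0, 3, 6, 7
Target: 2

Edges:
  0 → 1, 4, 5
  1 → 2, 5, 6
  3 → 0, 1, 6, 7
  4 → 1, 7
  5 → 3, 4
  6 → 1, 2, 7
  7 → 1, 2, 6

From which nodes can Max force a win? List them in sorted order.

A0 = {2}
A1: add {1} — 1 (Max) has 1→2.
A2: add {4} — 4 (Max) has 4→1.
A3: add {5} — 5 (Max) has 5→4.
A4: add {0} — 0 (Min): all of {1, 4, 5} already in.
A5 = A4; e.g. 3 (Min) can still go to 6. Fixed point.
Max's winning region = {0, 1, 2, 4, 5}.

0, 1, 2, 4, 5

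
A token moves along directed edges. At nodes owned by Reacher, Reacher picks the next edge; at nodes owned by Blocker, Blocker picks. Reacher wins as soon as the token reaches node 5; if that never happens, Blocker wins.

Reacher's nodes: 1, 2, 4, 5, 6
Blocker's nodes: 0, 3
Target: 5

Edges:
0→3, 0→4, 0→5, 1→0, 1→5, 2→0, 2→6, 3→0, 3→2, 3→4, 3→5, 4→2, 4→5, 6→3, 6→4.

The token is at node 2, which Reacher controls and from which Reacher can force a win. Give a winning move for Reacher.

A0 = {5}
A1: add {1, 4} — 1 (Reacher) has 1→5; 4 (Reacher) has 4→5.
A2: add {6} — 6 (Reacher) has 6→4.
A3: add {2} — 2 (Reacher) has 2→6.
A4 = A3; e.g. 0 (Blocker) can still go to 3. Fixed point.
From 2, successor 6 is in the attractor (rank 2); the other successor 0 is not.

6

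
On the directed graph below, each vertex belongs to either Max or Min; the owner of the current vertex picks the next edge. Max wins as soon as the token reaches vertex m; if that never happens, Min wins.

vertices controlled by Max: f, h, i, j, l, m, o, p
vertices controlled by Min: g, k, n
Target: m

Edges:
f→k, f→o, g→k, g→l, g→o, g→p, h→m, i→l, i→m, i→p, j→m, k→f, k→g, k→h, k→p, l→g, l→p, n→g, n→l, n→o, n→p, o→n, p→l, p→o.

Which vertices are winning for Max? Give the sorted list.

h, i, j, m

A0 = {m}
A1: add {h, i, j} — h (Max) has h→m; i (Max) has i→m; j (Max) has j→m.
A2 = A1; e.g. f (Max) has no edge into A1. Fixed point.
Max's winning region = {h, i, j, m}.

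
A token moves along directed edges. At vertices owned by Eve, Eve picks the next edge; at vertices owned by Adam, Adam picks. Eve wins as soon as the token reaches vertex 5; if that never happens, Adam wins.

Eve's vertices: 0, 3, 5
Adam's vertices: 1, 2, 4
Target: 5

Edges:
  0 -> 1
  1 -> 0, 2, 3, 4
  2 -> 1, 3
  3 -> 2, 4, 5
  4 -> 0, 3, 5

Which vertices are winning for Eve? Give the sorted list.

3, 5

A0 = {5}
A1: add {3} — 3 (Eve) has 3→5.
A2 = A1; e.g. 0 (Eve) has no edge into A1. Fixed point.
Eve's winning region = {3, 5}.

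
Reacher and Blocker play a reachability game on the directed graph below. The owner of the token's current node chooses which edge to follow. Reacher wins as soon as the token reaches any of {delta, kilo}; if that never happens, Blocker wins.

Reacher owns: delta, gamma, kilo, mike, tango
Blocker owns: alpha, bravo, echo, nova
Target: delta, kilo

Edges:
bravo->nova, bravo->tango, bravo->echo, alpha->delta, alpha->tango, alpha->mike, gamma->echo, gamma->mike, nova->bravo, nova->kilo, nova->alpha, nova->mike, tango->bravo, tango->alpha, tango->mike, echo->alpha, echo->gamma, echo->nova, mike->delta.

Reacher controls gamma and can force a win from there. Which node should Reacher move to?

A0 = {delta, kilo}
A1: add {mike} — mike (Reacher) has mike→delta.
A2: add {gamma, tango} — gamma (Reacher) has gamma→mike; tango (Reacher) has tango→mike.
A3: add {alpha} — alpha (Blocker): all of {delta, tango, mike} already in.
A4 = A3; e.g. bravo (Blocker) can still go to nova. Fixed point.
From gamma, successor mike is in the attractor (rank 1); the other successor echo is not.

mike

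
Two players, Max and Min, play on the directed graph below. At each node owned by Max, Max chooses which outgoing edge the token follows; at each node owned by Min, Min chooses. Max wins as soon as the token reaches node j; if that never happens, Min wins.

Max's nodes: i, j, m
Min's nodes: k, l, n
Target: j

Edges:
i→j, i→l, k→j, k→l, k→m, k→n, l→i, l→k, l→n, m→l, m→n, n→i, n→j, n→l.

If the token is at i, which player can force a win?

Max

A0 = {j}
A1: add {i} — i (Max) has i→j.
A2 = A1; e.g. k (Min) can still go to l. Fixed point.
i ∈ A1, so Max can force the target.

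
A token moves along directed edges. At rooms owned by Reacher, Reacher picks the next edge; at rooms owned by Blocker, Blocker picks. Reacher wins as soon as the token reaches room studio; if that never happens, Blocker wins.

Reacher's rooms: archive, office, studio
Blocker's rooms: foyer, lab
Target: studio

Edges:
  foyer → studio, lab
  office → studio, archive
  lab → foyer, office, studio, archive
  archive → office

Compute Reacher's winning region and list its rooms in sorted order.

A0 = {studio}
A1: add {office} — office (Reacher) has office→studio.
A2: add {archive} — archive (Reacher) has archive→office.
A3 = A2; e.g. foyer (Blocker) can still go to lab. Fixed point.
Reacher's winning region = {archive, office, studio}.

archive, office, studio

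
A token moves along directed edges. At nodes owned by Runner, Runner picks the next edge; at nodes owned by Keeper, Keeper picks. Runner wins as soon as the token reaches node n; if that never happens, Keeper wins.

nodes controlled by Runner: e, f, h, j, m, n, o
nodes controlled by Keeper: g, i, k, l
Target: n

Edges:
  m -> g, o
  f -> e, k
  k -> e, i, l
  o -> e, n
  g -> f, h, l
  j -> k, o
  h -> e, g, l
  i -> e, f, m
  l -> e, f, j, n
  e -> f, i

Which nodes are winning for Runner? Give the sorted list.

A0 = {n}
A1: add {o} — o (Runner) has o→n.
A2: add {j, m} — j (Runner) has j→o; m (Runner) has m→o.
A3 = A2; e.g. e (Runner) has no edge into A2. Fixed point.
Runner's winning region = {j, m, n, o}.

j, m, n, o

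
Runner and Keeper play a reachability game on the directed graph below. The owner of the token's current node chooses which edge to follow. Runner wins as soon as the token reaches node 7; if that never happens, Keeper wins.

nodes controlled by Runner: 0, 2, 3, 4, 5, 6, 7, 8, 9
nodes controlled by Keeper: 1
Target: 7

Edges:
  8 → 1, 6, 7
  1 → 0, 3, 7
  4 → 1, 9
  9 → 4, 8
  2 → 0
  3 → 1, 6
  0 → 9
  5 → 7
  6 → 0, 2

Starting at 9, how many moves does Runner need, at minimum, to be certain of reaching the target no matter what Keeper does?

2

A0 = {7}
A1: add {5, 8} — 5 (Runner) has 5→7; 8 (Runner) has 8→7.
A2: add {9} — 9 (Runner) has 9→8.
9 enters the attractor at level 2, so Runner can force the target in 2 moves from there.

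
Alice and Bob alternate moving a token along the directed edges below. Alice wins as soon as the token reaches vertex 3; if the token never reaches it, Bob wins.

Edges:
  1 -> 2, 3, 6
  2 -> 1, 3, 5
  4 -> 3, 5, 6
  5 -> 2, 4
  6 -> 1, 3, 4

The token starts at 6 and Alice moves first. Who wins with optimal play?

Track states (vertex, player-to-move).
A0 = {(3,Alice), (3,Bob)}
A1: add {(1,Alice), (2,Alice), (4,Alice), (6,Alice)}.
(6,Alice) ∈ A1 ⇒ Alice forces the target.

Alice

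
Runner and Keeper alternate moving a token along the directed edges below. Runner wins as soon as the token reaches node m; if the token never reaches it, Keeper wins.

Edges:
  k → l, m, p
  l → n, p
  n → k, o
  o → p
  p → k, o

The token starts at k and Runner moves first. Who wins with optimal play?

Runner

Track states (vertex, player-to-move).
A0 = {(m,Runner), (m,Keeper)}
A1: add {(k,Runner)}.
(k,Runner) ∈ A1 ⇒ Runner forces the target.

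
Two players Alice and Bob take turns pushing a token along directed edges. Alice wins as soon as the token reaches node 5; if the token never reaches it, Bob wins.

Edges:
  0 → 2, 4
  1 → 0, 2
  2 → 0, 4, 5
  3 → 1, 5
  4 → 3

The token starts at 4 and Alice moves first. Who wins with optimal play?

Bob

Track states (vertex, player-to-move).
A0 = {(5,Alice), (5,Bob)}
A1: add {(2,Alice), (3,Alice)}.
A2: add {(4,Bob)}.
A3: add {(0,Alice)}.
A4: add {(1,Bob)}.
A5 = A4; e.g. (0,Bob) stays out. (4,Alice) never enters ⇒ Bob avoids the target.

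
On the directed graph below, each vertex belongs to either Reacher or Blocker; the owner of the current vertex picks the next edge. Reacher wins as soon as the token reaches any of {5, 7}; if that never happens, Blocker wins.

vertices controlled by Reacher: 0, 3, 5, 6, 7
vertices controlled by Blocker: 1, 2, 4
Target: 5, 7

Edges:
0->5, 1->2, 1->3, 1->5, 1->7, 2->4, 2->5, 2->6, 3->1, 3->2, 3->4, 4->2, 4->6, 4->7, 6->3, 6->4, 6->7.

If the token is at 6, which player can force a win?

A0 = {5, 7}
A1: add {0, 6} — 0 (Reacher) has 0→5; 6 (Reacher) has 6→7.
A2 = A1; e.g. 1 (Blocker) can still go to 2. Fixed point.
6 ∈ A1, so Reacher can force the target.

Reacher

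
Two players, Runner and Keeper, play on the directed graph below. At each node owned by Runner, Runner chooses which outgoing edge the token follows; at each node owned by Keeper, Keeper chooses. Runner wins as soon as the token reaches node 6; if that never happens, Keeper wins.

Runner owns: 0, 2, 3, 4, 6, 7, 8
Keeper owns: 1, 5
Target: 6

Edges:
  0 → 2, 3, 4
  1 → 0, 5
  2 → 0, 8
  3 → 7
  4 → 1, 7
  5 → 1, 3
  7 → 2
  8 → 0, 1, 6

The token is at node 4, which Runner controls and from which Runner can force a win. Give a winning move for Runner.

A0 = {6}
A1: add {8} — 8 (Runner) has 8→6.
A2: add {2} — 2 (Runner) has 2→8.
A3: add {0, 7} — 0 (Runner) has 0→2; 7 (Runner) has 7→2.
A4: add {3, 4} — 3 (Runner) has 3→7; 4 (Runner) has 4→7.
A5 = A4; e.g. 1 (Keeper) can still go to 5. Fixed point.
From 4, successor 7 is in the attractor (rank 3); the other successor 1 is not.

7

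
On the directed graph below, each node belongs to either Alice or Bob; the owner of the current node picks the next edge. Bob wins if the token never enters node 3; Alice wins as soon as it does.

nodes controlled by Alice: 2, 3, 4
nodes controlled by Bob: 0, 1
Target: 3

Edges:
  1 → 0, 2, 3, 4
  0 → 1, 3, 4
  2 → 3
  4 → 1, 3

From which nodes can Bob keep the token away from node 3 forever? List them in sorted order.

0, 1

A0 = {3}
A1: add {2, 4} — 2 (Alice) has 2→3; 4 (Alice) has 4→3.
A2 = A1; e.g. 0 (Bob) can still go to 1. Fixed point.
Alice's attractor = {2, 3, 4}; Bob avoids the target exactly from the complement.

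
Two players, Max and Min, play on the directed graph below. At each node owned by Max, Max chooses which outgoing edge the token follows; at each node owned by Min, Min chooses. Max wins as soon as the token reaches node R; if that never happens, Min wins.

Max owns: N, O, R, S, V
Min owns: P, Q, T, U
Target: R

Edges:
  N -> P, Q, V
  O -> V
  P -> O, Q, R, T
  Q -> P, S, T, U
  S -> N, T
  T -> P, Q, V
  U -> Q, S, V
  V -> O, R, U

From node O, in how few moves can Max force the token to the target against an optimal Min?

A0 = {R}
A1: add {V} — V (Max) has V→R.
A2: add {N, O} — N (Max) has N→V; O (Max) has O→V.
O enters the attractor at level 2, so Max can force the target in 2 moves from there.

2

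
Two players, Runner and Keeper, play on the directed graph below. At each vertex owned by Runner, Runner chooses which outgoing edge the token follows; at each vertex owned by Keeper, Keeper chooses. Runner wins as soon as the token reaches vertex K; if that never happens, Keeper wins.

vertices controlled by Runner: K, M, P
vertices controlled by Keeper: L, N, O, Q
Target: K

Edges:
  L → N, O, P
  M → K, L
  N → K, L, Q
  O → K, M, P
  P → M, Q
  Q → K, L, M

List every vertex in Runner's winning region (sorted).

A0 = {K}
A1: add {M} — M (Runner) has M→K.
A2: add {P} — P (Runner) has P→M.
A3: add {O} — O (Keeper): all of {K, M, P} already in.
A4 = A3; e.g. L (Keeper) can still go to N. Fixed point.
Runner's winning region = {K, M, O, P}.

K, M, O, P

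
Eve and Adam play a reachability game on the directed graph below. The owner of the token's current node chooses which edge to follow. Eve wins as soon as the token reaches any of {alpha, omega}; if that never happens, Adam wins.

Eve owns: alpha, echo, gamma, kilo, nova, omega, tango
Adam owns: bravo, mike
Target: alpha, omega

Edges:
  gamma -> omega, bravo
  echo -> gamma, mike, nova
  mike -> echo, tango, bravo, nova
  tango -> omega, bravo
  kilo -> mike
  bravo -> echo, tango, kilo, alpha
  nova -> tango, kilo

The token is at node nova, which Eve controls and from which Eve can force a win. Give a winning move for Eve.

A0 = {alpha, omega}
A1: add {gamma, tango} — gamma (Eve) has gamma→omega; tango (Eve) has tango→omega.
A2: add {echo, nova} — echo (Eve) has echo→gamma; nova (Eve) has nova→tango.
A3 = A2; e.g. mike (Adam) can still go to bravo. Fixed point.
From nova, successor tango is in the attractor (rank 1); the other successor kilo is not.

tango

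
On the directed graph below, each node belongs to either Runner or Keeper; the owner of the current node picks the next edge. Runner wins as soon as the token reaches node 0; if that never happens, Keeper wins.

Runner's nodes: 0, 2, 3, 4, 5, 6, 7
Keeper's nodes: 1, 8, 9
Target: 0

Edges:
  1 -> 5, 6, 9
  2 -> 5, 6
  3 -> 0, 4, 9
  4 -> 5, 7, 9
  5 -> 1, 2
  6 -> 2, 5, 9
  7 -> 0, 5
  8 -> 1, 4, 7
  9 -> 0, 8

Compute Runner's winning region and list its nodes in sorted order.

0, 3, 4, 7

A0 = {0}
A1: add {3, 7} — 3 (Runner) has 3→0; 7 (Runner) has 7→0.
A2: add {4} — 4 (Runner) has 4→7.
A3 = A2; e.g. 1 (Keeper) can still go to 5. Fixed point.
Runner's winning region = {0, 3, 4, 7}.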